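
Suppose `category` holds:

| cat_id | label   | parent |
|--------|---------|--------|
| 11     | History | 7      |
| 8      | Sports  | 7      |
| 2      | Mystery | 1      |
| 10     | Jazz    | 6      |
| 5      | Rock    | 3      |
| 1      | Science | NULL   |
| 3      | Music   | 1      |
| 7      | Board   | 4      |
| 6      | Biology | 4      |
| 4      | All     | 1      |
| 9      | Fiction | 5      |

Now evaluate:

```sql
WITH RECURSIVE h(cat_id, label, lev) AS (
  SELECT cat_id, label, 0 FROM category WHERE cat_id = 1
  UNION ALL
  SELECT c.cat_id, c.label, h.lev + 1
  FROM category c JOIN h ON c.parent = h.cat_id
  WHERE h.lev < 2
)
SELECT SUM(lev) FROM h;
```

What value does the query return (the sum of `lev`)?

9

Base: cat_id=1 (Science) at lev 0.
Iteration 1: rows with parent in {1} -> Mystery (id 2, lev 1), Music (id 3, lev 1), All (id 4, lev 1).
Iteration 2: rows with parent in {2,3,4} -> Rock (id 5, lev 2), Biology (id 6, lev 2), Board (id 7, lev 2).
Iteration 3: lev < 2 fails for all current rows; recursion stops.
SUM(lev) = 0 + 1 + 1 + 1 + 2 + 2 + 2 = 9.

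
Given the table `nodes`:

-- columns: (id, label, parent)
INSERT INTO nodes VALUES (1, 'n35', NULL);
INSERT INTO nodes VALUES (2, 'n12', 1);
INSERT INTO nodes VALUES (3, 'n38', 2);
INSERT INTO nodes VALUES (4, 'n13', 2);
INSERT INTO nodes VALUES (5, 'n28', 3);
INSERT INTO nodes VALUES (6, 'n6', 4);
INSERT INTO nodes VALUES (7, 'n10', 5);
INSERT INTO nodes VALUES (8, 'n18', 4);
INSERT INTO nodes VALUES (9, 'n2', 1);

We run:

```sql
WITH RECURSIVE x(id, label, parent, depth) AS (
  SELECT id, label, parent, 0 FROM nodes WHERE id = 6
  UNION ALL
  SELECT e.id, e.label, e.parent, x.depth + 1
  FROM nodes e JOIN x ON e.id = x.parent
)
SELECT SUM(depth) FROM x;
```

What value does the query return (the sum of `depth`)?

6

Base: id=6 (n6), parent=4, depth 0.
Iteration 1: join on id=4 -> n13 (id 4, parent=2, depth 1).
Iteration 2: join on id=2 -> n12 (id 2, parent=1, depth 2).
Iteration 3: join on id=1 -> n35 (id 1, parent=NULL, depth 3).
Iteration 4: parent is NULL; no match; recursion stops.
SUM(depth) = 0 + 1 + 2 + 3 = 6.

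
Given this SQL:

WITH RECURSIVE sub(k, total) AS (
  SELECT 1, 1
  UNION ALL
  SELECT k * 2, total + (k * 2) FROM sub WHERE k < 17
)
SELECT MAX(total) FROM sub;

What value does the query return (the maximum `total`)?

63

Base: k=1, total=1.
Iteration 1: 1 < 17 holds -> k = 1 * 2 = 2, total = 1 + 2 = 3.
Iteration 2: 2 < 17 holds -> k = 2 * 2 = 4, total = 3 + 4 = 7.
Iteration 3: 4 < 17 holds -> k = 4 * 2 = 8, total = 7 + 8 = 15.
Iteration 4: 8 < 17 holds -> k = 8 * 2 = 16, total = 15 + 16 = 31.
Iteration 5: 16 < 17 holds -> k = 16 * 2 = 32, total = 31 + 32 = 63.
Iteration 6: 32 < 17 fails; recursion stops.
total values: 1, 3, 7, 15, 31, 63; the maximum is 63.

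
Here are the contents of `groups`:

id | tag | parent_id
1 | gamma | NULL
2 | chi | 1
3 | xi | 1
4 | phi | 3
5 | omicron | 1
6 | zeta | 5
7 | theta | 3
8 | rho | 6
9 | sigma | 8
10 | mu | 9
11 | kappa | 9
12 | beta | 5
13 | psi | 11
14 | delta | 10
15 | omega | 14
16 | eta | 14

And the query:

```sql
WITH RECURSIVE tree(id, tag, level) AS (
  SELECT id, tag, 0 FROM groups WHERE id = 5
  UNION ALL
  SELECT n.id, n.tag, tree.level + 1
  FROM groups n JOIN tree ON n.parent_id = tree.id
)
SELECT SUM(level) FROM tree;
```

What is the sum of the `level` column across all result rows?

Base: id=5 (omicron) at level 0.
Iteration 1: rows with parent_id in {5} -> zeta (id 6, level 1), beta (id 12, level 1).
Iteration 2: rows with parent_id in {6,12} -> rho (id 8, level 2).
Iteration 3: rows with parent_id in {8} -> sigma (id 9, level 3).
Iteration 4: rows with parent_id in {9} -> mu (id 10, level 4), kappa (id 11, level 4).
Iteration 5: rows with parent_id in {10,11} -> psi (id 13, level 5), delta (id 14, level 5).
Iteration 6: rows with parent_id in {13,14} -> omega (id 15, level 6), eta (id 16, level 6).
Iteration 7: no rows with parent_id in {15,16}; recursion stops.
SUM(level) = 0 + 1 + 1 + 2 + 3 + 4 + 4 + 5 + 5 + 6 + 6 = 37.

37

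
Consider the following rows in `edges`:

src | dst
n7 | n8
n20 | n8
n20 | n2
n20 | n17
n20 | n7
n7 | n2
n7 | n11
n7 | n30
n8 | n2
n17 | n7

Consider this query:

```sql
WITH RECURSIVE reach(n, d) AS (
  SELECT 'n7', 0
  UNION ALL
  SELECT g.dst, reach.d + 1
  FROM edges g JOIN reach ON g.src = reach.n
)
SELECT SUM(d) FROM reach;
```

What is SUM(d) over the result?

6

Base: (n7, d=0).
Iteration 1: edges from {n7} -> (n11, d=1), (n2, d=1), (n30, d=1), (n8, d=1).
Iteration 2: edges from {n11,n2,n30,n8} -> (n2, d=2).
Iteration 3: no outgoing edges from {n2}; recursion stops.
SUM(d) = 0 + 1 + 1 + 1 + 1 + 2 = 6.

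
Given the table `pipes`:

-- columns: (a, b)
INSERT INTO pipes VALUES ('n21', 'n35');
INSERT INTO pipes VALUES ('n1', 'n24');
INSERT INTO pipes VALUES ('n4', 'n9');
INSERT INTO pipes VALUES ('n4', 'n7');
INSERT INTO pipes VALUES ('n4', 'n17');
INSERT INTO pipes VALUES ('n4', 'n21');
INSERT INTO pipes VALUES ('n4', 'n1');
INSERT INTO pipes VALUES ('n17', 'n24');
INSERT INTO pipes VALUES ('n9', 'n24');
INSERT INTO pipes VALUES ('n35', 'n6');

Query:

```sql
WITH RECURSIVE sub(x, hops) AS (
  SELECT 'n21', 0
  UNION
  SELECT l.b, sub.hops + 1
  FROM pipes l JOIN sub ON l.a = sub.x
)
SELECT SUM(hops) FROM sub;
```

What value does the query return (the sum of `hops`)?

Base: (n21, hops=0).
Iteration 1: edges from {n21} -> (n35, hops=1).
Iteration 2: edges from {n35} -> (n6, hops=2).
Iteration 3: no outgoing edges from {n6}; recursion stops.
SUM(hops) = 0 + 1 + 2 = 3.

3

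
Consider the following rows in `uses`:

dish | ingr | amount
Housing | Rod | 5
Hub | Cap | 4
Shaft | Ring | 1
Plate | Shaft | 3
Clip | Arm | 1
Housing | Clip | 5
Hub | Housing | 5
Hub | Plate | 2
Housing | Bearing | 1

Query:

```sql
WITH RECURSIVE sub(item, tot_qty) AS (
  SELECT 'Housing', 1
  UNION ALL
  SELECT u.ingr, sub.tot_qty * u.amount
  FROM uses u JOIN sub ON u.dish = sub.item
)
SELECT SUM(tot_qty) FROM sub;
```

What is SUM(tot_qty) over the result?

17

Base: (Housing, tot_qty=1).
Iteration 1: components of {Housing} -> Bearing = 1*1 = 1, Clip = 1*5 = 5, Rod = 1*5 = 5.
Iteration 2: components of {Bearing,Clip,Rod} -> Arm = 5*1 = 5.
Iteration 3: no further components; recursion stops.
SUM(tot_qty) = 1 + 5 + 5 + 1 + 5 = 17.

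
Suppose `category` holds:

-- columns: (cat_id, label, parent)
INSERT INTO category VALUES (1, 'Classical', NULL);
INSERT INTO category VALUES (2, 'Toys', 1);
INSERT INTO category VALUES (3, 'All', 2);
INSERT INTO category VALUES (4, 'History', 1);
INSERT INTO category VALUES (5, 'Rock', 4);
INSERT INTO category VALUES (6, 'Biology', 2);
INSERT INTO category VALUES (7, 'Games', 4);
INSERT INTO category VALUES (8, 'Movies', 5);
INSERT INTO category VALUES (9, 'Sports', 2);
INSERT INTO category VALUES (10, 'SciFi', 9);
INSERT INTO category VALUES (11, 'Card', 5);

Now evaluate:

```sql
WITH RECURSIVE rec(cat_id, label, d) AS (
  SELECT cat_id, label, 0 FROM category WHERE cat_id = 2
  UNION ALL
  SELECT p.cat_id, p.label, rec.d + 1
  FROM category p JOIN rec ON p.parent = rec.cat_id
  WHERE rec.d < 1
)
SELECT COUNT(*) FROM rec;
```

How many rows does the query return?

Base: cat_id=2 (Toys) at d 0.
Iteration 1: rows with parent in {2} -> All (id 3, d 1), Biology (id 6, d 1), Sports (id 9, d 1).
Iteration 2: d < 1 fails for all current rows; recursion stops.
Total rows emitted: 4.

4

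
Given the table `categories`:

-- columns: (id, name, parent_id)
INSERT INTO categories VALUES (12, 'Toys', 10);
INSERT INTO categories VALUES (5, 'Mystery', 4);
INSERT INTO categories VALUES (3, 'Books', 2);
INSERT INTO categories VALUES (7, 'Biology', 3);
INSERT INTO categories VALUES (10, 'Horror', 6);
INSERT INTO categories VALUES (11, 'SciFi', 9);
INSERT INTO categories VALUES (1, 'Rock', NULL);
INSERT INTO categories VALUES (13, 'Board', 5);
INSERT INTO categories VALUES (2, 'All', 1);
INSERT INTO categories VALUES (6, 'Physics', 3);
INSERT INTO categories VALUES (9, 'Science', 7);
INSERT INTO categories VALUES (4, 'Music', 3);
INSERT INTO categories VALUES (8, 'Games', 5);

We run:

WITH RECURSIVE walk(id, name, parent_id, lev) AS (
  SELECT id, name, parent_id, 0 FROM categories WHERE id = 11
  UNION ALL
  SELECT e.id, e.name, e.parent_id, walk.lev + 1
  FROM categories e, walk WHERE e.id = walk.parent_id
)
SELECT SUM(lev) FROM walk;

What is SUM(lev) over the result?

15

Base: id=11 (SciFi), parent_id=9, lev 0.
Iteration 1: join on id=9 -> Science (id 9, parent_id=7, lev 1).
Iteration 2: join on id=7 -> Biology (id 7, parent_id=3, lev 2).
Iteration 3: join on id=3 -> Books (id 3, parent_id=2, lev 3).
Iteration 4: join on id=2 -> All (id 2, parent_id=1, lev 4).
Iteration 5: join on id=1 -> Rock (id 1, parent_id=NULL, lev 5).
Iteration 6: parent_id is NULL; no match; recursion stops.
SUM(lev) = 0 + 1 + 2 + 3 + 4 + 5 = 15.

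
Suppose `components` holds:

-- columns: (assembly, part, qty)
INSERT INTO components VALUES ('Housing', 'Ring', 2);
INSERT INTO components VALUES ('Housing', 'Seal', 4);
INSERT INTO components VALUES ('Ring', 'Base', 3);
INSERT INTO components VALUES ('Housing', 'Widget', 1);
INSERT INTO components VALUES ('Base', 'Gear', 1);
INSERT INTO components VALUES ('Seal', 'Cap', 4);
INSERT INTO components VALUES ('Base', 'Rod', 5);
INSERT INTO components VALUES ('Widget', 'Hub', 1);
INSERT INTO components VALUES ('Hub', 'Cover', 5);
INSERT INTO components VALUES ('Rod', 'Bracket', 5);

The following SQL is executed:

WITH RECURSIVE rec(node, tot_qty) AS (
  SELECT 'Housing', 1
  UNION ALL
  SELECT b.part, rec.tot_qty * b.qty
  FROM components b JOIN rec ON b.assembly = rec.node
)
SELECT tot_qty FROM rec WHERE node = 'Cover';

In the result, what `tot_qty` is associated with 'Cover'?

Base: (Housing, tot_qty=1).
Iteration 1: components of {Housing} -> Ring = 1*2 = 2, Seal = 1*4 = 4, Widget = 1*1 = 1.
Iteration 2: components of {Ring,Seal,Widget} -> Base = 2*3 = 6, Cap = 4*4 = 16, Hub = 1*1 = 1.
Iteration 3: components of {Base,Cap,Hub} -> Cover = 1*5 = 5, Gear = 6*1 = 6, Rod = 6*5 = 30.
Iteration 4: components of {Cover,Gear,Rod} -> Bracket = 30*5 = 150.
Iteration 5: no further components; recursion stops.

5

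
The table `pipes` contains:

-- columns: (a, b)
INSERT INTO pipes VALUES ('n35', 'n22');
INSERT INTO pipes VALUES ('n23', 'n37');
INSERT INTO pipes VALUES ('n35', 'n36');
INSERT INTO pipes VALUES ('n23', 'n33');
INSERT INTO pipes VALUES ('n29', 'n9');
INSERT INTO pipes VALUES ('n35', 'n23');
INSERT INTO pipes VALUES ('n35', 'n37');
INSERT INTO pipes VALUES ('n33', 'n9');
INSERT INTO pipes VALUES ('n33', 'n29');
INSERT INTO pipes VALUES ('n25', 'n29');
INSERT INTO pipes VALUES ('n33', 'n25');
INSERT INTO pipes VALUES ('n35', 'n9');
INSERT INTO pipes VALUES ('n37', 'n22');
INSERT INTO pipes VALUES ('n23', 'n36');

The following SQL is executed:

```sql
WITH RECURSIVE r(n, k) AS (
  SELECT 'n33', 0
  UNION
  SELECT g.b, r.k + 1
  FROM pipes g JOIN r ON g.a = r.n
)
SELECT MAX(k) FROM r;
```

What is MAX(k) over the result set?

Base: (n33, k=0).
Iteration 1: edges from {n33} -> (n25, k=1), (n29, k=1), (n9, k=1).
Iteration 2: edges from {n25,n29,n9} -> (n29, k=2), (n9, k=2).
Iteration 3: edges from {n29,n9} -> (n9, k=3).
Iteration 4: no outgoing edges from {n9}; recursion stops.
k values: 0, 1, 1, 1, 2, 2, 3; the maximum is 3.

3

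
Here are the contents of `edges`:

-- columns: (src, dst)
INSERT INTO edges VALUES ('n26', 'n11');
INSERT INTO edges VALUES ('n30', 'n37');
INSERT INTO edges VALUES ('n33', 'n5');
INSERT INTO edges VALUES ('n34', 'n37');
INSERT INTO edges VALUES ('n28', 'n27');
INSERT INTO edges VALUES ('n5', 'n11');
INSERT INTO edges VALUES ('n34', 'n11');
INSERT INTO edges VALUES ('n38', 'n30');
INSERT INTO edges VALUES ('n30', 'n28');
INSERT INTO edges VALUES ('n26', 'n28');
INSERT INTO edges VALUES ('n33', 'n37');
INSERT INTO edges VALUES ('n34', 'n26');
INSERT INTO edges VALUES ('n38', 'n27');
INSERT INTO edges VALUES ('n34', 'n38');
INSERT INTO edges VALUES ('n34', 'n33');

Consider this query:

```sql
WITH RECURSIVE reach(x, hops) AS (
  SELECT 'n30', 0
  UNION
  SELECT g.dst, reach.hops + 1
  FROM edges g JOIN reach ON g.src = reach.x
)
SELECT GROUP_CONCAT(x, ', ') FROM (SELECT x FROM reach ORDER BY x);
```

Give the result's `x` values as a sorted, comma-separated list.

n27, n28, n30, n37

Base: (n30, hops=0).
Iteration 1: edges from {n30} -> (n28, hops=1), (n37, hops=1).
Iteration 2: edges from {n28,n37} -> (n27, hops=2).
Iteration 3: no outgoing edges from {n27}; recursion stops.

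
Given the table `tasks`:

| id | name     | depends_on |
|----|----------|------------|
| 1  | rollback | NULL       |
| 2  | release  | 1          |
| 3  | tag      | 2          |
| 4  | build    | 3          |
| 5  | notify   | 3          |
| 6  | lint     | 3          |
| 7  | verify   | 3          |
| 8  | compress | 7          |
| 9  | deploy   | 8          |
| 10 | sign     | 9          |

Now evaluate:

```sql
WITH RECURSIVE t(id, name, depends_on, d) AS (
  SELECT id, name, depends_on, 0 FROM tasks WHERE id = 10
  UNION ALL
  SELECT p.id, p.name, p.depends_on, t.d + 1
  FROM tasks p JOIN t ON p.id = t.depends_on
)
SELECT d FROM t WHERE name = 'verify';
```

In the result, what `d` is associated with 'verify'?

Base: id=10 (sign), depends_on=9, d 0.
Iteration 1: join on id=9 -> deploy (id 9, depends_on=8, d 1).
Iteration 2: join on id=8 -> compress (id 8, depends_on=7, d 2).
Iteration 3: join on id=7 -> verify (id 7, depends_on=3, d 3).
Iteration 4: join on id=3 -> tag (id 3, depends_on=2, d 4).
Iteration 5: join on id=2 -> release (id 2, depends_on=1, d 5).
Iteration 6: join on id=1 -> rollback (id 1, depends_on=NULL, d 6).
Iteration 7: depends_on is NULL; no match; recursion stops.

3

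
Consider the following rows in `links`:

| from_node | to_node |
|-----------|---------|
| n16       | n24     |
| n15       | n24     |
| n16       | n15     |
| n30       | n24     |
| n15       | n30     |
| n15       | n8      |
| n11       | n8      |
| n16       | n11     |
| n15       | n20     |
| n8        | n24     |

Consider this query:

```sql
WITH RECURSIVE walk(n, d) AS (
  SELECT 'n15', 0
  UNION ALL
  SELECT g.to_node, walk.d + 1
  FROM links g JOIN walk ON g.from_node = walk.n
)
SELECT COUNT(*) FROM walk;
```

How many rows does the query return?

Base: (n15, d=0).
Iteration 1: edges from {n15} -> (n20, d=1), (n24, d=1), (n30, d=1), (n8, d=1).
Iteration 2: edges from {n20,n24,n30,n8} -> (n24, d=2) x2. [UNION ALL keeps all 2 new rows, including repeats]
Iteration 3: no outgoing edges from {n24}; recursion stops.
Total rows emitted: 7.

7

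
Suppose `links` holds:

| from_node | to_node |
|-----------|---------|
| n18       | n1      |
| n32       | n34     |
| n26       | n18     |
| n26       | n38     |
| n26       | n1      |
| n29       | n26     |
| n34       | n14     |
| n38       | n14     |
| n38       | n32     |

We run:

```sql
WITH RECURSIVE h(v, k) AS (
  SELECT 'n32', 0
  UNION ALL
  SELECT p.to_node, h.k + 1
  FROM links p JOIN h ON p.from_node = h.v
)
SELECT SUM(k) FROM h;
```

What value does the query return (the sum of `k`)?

Base: (n32, k=0).
Iteration 1: edges from {n32} -> (n34, k=1).
Iteration 2: edges from {n34} -> (n14, k=2).
Iteration 3: no outgoing edges from {n14}; recursion stops.
SUM(k) = 0 + 1 + 2 = 3.

3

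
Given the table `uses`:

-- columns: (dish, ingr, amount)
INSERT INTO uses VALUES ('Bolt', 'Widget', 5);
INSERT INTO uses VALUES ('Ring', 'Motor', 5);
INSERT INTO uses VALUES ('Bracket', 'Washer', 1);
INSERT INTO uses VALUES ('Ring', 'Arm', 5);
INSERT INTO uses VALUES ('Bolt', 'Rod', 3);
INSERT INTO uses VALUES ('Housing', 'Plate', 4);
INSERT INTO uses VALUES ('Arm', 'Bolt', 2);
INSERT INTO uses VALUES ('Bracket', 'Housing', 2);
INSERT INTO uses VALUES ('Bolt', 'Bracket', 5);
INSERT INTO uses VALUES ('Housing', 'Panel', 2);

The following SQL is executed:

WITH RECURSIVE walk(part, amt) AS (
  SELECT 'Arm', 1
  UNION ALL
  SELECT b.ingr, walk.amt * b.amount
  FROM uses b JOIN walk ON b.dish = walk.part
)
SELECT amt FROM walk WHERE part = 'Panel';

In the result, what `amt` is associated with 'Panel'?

Base: (Arm, amt=1).
Iteration 1: components of {Arm} -> Bolt = 1*2 = 2.
Iteration 2: components of {Bolt} -> Bracket = 2*5 = 10, Rod = 2*3 = 6, Widget = 2*5 = 10.
Iteration 3: components of {Bracket,Rod,Widget} -> Housing = 10*2 = 20, Washer = 10*1 = 10.
Iteration 4: components of {Housing,Washer} -> Panel = 20*2 = 40, Plate = 20*4 = 80.
Iteration 5: no further components; recursion stops.

40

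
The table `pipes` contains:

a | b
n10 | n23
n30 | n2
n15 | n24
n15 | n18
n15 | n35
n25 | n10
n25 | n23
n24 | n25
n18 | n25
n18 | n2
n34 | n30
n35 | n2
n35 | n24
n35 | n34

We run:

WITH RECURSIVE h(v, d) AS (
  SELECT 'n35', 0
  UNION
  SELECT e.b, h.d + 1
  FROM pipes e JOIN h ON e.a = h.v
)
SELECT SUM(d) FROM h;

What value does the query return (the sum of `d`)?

20

Base: (n35, d=0).
Iteration 1: edges from {n35} -> (n2, d=1), (n24, d=1), (n34, d=1).
Iteration 2: edges from {n2,n24,n34} -> (n25, d=2), (n30, d=2).
Iteration 3: edges from {n25,n30} -> (n10, d=3), (n2, d=3), (n23, d=3).
Iteration 4: edges from {n10,n2,n23} -> (n23, d=4).
Iteration 5: no outgoing edges from {n23}; recursion stops.
SUM(d) = 0 + 1 + 1 + 1 + 2 + 2 + 3 + 3 + 3 + 4 = 20.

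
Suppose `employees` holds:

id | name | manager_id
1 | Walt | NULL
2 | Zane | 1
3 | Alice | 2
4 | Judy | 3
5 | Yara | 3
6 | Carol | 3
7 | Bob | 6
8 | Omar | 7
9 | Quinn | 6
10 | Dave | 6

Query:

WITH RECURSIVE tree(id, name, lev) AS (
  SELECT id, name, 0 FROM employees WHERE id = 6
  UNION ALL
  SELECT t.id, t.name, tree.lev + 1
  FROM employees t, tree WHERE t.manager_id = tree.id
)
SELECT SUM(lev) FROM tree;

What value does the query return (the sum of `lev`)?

Base: id=6 (Carol) at lev 0.
Iteration 1: rows with manager_id in {6} -> Bob (id 7, lev 1), Quinn (id 9, lev 1), Dave (id 10, lev 1).
Iteration 2: rows with manager_id in {7,9,10} -> Omar (id 8, lev 2).
Iteration 3: no rows with manager_id in {8}; recursion stops.
SUM(lev) = 0 + 1 + 1 + 1 + 2 = 5.

5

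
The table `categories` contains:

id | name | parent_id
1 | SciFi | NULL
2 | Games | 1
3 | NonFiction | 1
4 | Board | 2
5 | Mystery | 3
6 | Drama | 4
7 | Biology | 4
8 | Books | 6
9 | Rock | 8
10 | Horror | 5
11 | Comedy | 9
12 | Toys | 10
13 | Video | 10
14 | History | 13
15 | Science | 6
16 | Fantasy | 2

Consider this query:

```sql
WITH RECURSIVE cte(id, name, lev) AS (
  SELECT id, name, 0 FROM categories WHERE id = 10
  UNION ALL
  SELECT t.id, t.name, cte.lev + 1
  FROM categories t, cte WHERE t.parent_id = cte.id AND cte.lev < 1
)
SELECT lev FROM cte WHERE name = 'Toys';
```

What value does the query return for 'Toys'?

1

Base: id=10 (Horror) at lev 0.
Iteration 1: rows with parent_id in {10} -> Toys (id 12, lev 1), Video (id 13, lev 1).
Iteration 2: lev < 1 fails for all current rows; recursion stops.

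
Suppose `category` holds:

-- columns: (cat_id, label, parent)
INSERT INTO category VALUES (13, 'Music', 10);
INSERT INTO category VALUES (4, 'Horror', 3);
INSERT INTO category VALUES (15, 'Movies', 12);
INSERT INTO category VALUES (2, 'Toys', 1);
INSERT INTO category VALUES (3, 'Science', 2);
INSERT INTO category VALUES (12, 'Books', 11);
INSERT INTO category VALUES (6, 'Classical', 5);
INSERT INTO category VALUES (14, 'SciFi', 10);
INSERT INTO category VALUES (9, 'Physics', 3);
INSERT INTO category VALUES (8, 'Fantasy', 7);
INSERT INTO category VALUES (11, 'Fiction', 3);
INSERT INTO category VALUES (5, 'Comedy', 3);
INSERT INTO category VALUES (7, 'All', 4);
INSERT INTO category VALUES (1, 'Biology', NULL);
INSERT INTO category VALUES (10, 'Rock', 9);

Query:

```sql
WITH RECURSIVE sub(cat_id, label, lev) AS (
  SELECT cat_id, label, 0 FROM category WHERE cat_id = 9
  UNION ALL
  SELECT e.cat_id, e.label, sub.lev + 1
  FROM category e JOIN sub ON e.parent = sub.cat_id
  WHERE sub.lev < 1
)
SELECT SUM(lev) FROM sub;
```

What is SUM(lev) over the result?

Base: cat_id=9 (Physics) at lev 0.
Iteration 1: rows with parent in {9} -> Rock (id 10, lev 1).
Iteration 2: lev < 1 fails for all current rows; recursion stops.
SUM(lev) = 0 + 1 = 1.

1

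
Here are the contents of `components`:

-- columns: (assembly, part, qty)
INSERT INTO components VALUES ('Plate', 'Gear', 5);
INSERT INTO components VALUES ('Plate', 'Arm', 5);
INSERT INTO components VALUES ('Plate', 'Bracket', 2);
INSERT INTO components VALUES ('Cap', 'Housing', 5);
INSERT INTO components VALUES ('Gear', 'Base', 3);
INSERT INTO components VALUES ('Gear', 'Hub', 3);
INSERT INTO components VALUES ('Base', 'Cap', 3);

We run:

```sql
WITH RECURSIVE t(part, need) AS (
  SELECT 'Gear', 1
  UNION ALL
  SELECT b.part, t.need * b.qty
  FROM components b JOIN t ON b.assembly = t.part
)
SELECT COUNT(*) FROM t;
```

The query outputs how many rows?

5

Base: (Gear, need=1).
Iteration 1: components of {Gear} -> Base = 1*3 = 3, Hub = 1*3 = 3.
Iteration 2: components of {Base,Hub} -> Cap = 3*3 = 9.
Iteration 3: components of {Cap} -> Housing = 9*5 = 45.
Iteration 4: no further components; recursion stops.
Total rows emitted: 5.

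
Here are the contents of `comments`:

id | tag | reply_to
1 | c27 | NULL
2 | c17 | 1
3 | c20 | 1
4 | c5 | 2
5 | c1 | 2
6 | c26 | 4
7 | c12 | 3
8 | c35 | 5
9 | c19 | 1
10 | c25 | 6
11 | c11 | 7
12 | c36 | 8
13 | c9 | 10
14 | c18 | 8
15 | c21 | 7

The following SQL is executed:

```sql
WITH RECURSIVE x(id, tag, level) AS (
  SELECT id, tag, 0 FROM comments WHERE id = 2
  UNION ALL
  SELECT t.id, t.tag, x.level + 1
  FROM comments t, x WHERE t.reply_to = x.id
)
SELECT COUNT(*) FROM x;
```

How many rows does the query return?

Base: id=2 (c17) at level 0.
Iteration 1: rows with reply_to in {2} -> c5 (id 4, level 1), c1 (id 5, level 1).
Iteration 2: rows with reply_to in {4,5} -> c26 (id 6, level 2), c35 (id 8, level 2).
Iteration 3: rows with reply_to in {6,8} -> c25 (id 10, level 3), c36 (id 12, level 3), c18 (id 14, level 3).
Iteration 4: rows with reply_to in {10,12,14} -> c9 (id 13, level 4).
Iteration 5: no rows with reply_to in {13}; recursion stops.
Total rows emitted: 9.

9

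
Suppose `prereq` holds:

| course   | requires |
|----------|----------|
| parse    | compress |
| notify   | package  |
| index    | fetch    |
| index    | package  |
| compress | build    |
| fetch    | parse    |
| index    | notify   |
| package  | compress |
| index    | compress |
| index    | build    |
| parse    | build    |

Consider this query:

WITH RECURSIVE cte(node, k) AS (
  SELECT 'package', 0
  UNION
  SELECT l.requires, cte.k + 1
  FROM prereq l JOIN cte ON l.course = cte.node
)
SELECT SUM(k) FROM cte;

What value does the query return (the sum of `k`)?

3

Base: (package, k=0).
Iteration 1: edges from {package} -> (compress, k=1).
Iteration 2: edges from {compress} -> (build, k=2).
Iteration 3: no outgoing edges from {build}; recursion stops.
SUM(k) = 0 + 1 + 2 = 3.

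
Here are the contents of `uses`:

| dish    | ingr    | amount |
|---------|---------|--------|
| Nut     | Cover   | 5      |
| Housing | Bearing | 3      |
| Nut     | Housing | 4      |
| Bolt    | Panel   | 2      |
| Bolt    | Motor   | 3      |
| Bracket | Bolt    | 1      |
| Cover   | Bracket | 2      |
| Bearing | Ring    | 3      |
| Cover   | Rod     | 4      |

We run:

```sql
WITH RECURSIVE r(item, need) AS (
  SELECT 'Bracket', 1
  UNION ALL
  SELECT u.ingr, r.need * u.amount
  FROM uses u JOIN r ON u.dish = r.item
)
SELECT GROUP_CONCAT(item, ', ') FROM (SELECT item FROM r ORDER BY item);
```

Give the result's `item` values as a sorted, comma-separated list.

Bolt, Bracket, Motor, Panel

Base: (Bracket, need=1).
Iteration 1: components of {Bracket} -> Bolt = 1*1 = 1.
Iteration 2: components of {Bolt} -> Motor = 1*3 = 3, Panel = 1*2 = 2.
Iteration 3: no further components; recursion stops.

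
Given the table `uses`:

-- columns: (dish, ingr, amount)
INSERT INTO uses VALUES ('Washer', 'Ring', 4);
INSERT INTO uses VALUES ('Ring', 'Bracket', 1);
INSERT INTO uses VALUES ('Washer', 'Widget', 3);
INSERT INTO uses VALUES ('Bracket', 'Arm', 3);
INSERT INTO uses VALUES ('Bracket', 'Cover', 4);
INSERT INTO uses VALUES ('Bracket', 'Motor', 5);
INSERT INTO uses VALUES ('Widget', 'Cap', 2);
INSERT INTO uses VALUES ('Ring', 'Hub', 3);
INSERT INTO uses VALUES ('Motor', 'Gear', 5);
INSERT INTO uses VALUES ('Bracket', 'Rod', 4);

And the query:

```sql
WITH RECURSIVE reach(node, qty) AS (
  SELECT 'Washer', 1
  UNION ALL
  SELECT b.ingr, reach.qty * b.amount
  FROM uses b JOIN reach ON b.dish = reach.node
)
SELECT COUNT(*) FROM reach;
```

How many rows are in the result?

Base: (Washer, qty=1).
Iteration 1: components of {Washer} -> Ring = 1*4 = 4, Widget = 1*3 = 3.
Iteration 2: components of {Ring,Widget} -> Bracket = 4*1 = 4, Cap = 3*2 = 6, Hub = 4*3 = 12.
Iteration 3: components of {Bracket,Cap,Hub} -> Arm = 4*3 = 12, Cover = 4*4 = 16, Motor = 4*5 = 20, Rod = 4*4 = 16.
Iteration 4: components of {Arm,Cover,Motor,Rod} -> Gear = 20*5 = 100.
Iteration 5: no further components; recursion stops.
Total rows emitted: 11.

11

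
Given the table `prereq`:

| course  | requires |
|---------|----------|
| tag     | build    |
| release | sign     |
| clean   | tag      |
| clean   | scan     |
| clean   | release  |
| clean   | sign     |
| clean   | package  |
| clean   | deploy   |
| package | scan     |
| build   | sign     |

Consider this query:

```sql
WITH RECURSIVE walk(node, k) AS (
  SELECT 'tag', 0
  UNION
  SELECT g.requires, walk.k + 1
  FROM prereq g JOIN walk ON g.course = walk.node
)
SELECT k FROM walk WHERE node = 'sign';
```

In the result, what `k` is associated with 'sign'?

2

Base: (tag, k=0).
Iteration 1: edges from {tag} -> (build, k=1).
Iteration 2: edges from {build} -> (sign, k=2).
Iteration 3: no outgoing edges from {sign}; recursion stops.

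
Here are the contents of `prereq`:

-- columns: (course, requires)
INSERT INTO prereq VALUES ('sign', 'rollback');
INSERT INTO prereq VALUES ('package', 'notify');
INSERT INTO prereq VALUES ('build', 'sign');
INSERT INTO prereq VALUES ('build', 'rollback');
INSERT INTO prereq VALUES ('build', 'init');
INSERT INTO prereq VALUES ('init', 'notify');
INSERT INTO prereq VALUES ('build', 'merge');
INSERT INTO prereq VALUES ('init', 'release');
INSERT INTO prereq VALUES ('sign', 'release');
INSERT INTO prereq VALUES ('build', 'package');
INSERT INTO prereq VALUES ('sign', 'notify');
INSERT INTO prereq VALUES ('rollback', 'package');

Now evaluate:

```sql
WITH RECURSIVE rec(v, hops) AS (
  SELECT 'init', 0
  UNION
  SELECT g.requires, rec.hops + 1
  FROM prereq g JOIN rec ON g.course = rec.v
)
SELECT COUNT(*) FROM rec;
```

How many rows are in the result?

3

Base: (init, hops=0).
Iteration 1: edges from {init} -> (notify, hops=1), (release, hops=1).
Iteration 2: no outgoing edges from {notify,release}; recursion stops.
Total rows emitted: 3.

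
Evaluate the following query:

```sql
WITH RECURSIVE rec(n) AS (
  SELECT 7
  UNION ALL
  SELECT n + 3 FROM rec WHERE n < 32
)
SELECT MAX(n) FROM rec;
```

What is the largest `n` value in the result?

34

Base: n=7.
Iteration 1: 7 < 32 holds -> n = 7 + 3 = 10.
Iteration 2: 10 < 32 holds -> n = 10 + 3 = 13.
Iteration 3: 13 < 32 holds -> n = 13 + 3 = 16.
Iteration 4: 16 < 32 holds -> n = 16 + 3 = 19.
Iteration 5: 19 < 32 holds -> n = 19 + 3 = 22.
Iteration 6: 22 < 32 holds -> n = 22 + 3 = 25.
Iteration 7: 25 < 32 holds -> n = 25 + 3 = 28.
Iteration 8: 28 < 32 holds -> n = 28 + 3 = 31.
Iteration 9: 31 < 32 holds -> n = 31 + 3 = 34.
Iteration 10: 34 < 32 fails; recursion stops.
n values: 7, 10, 13, 16, 19, 22, 25, 28, 31, 34; the maximum is 34.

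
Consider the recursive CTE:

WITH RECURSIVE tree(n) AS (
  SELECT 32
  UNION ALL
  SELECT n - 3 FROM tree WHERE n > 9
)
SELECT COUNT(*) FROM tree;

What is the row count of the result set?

9

Base: n=32.
Iteration 1: 32 > 9 holds -> n = 32 - 3 = 29.
Iteration 2: 29 > 9 holds -> n = 29 - 3 = 26.
Iteration 3: 26 > 9 holds -> n = 26 - 3 = 23.
Iteration 4: 23 > 9 holds -> n = 23 - 3 = 20.
Iteration 5: 20 > 9 holds -> n = 20 - 3 = 17.
Iteration 6: 17 > 9 holds -> n = 17 - 3 = 14.
Iteration 7: 14 > 9 holds -> n = 14 - 3 = 11.
Iteration 8: 11 > 9 holds -> n = 11 - 3 = 8.
Iteration 9: 8 > 9 fails; recursion stops.
Total rows emitted: 9.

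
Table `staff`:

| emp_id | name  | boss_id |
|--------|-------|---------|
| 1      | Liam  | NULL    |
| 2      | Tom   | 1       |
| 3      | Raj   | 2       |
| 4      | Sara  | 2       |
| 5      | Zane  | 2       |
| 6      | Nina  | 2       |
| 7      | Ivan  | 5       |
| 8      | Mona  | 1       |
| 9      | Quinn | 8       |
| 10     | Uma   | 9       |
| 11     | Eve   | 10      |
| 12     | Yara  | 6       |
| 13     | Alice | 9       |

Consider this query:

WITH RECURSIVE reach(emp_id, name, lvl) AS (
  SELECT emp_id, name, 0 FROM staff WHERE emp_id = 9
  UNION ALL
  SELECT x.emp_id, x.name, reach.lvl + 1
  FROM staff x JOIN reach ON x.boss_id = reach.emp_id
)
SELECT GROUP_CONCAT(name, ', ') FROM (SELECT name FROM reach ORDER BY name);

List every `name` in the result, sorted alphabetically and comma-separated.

Base: emp_id=9 (Quinn) at lvl 0.
Iteration 1: rows with boss_id in {9} -> Uma (id 10, lvl 1), Alice (id 13, lvl 1).
Iteration 2: rows with boss_id in {10,13} -> Eve (id 11, lvl 2).
Iteration 3: no rows with boss_id in {11}; recursion stops.

Alice, Eve, Quinn, Uma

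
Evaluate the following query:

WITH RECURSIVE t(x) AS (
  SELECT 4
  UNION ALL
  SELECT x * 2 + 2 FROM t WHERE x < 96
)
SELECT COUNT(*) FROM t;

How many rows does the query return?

6

Base: x=4.
Iteration 1: 4 < 96 holds -> x = 4 * 2 + 2 = 10.
Iteration 2: 10 < 96 holds -> x = 10 * 2 + 2 = 22.
Iteration 3: 22 < 96 holds -> x = 22 * 2 + 2 = 46.
Iteration 4: 46 < 96 holds -> x = 46 * 2 + 2 = 94.
Iteration 5: 94 < 96 holds -> x = 94 * 2 + 2 = 190.
Iteration 6: 190 < 96 fails; recursion stops.
Total rows emitted: 6.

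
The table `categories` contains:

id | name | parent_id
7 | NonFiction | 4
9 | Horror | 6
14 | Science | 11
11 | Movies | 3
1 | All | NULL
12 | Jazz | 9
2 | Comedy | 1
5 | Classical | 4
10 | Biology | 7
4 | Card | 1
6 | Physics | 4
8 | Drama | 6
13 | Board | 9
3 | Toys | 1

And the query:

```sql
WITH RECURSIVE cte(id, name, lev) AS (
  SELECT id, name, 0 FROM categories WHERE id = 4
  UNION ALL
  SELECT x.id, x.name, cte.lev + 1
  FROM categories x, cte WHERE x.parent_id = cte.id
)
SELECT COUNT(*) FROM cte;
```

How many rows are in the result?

Base: id=4 (Card) at lev 0.
Iteration 1: rows with parent_id in {4} -> Classical (id 5, lev 1), Physics (id 6, lev 1), NonFiction (id 7, lev 1).
Iteration 2: rows with parent_id in {5,6,7} -> Drama (id 8, lev 2), Horror (id 9, lev 2), Biology (id 10, lev 2).
Iteration 3: rows with parent_id in {8,9,10} -> Jazz (id 12, lev 3), Board (id 13, lev 3).
Iteration 4: no rows with parent_id in {12,13}; recursion stops.
Total rows emitted: 9.

9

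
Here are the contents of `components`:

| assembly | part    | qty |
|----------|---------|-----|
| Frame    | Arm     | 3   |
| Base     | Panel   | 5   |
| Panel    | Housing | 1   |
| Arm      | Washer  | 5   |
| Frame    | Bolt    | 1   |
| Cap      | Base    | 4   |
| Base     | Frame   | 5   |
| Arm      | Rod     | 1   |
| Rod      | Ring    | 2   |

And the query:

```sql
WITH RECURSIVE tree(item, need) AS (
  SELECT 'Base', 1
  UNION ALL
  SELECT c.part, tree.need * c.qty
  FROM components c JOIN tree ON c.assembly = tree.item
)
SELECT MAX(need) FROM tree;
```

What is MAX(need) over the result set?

Base: (Base, need=1).
Iteration 1: components of {Base} -> Frame = 1*5 = 5, Panel = 1*5 = 5.
Iteration 2: components of {Frame,Panel} -> Arm = 5*3 = 15, Bolt = 5*1 = 5, Housing = 5*1 = 5.
Iteration 3: components of {Arm,Bolt,Housing} -> Rod = 15*1 = 15, Washer = 15*5 = 75.
Iteration 4: components of {Rod,Washer} -> Ring = 15*2 = 30.
Iteration 5: no further components; recursion stops.
need values: 1, 5, 5, 5, 15, 5, 75, 15, 30; the maximum is 75.

75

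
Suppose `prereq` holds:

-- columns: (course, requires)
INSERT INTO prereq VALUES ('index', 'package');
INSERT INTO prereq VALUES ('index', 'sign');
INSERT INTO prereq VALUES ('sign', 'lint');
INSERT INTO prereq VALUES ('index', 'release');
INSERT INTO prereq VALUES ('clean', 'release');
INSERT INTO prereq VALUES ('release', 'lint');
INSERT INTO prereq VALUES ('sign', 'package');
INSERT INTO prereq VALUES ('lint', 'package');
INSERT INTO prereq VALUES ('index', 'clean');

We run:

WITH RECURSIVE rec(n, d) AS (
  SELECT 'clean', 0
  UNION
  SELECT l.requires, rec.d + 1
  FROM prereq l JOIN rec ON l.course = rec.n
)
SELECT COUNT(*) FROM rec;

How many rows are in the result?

Base: (clean, d=0).
Iteration 1: edges from {clean} -> (release, d=1).
Iteration 2: edges from {release} -> (lint, d=2).
Iteration 3: edges from {lint} -> (package, d=3).
Iteration 4: no outgoing edges from {package}; recursion stops.
Total rows emitted: 4.

4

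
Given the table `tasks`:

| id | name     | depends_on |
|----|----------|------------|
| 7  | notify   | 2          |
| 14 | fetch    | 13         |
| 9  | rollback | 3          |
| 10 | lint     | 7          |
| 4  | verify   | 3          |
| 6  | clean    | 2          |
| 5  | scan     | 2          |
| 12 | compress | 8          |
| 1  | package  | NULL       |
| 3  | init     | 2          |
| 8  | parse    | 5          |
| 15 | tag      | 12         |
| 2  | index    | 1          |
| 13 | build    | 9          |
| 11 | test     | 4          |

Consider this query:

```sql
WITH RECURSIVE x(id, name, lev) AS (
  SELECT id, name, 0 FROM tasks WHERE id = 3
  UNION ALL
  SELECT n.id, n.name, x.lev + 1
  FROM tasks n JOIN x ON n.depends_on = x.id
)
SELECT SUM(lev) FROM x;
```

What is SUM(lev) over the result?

Base: id=3 (init) at lev 0.
Iteration 1: rows with depends_on in {3} -> verify (id 4, lev 1), rollback (id 9, lev 1).
Iteration 2: rows with depends_on in {4,9} -> test (id 11, lev 2), build (id 13, lev 2).
Iteration 3: rows with depends_on in {11,13} -> fetch (id 14, lev 3).
Iteration 4: no rows with depends_on in {14}; recursion stops.
SUM(lev) = 0 + 1 + 1 + 2 + 2 + 3 = 9.

9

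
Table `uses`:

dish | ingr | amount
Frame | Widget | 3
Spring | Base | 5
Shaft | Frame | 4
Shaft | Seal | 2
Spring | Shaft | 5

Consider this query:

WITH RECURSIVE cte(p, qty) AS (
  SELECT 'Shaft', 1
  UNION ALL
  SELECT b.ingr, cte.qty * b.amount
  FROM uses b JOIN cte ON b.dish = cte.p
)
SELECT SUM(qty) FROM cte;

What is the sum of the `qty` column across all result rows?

Base: (Shaft, qty=1).
Iteration 1: components of {Shaft} -> Frame = 1*4 = 4, Seal = 1*2 = 2.
Iteration 2: components of {Frame,Seal} -> Widget = 4*3 = 12.
Iteration 3: no further components; recursion stops.
SUM(qty) = 1 + 4 + 2 + 12 = 19.

19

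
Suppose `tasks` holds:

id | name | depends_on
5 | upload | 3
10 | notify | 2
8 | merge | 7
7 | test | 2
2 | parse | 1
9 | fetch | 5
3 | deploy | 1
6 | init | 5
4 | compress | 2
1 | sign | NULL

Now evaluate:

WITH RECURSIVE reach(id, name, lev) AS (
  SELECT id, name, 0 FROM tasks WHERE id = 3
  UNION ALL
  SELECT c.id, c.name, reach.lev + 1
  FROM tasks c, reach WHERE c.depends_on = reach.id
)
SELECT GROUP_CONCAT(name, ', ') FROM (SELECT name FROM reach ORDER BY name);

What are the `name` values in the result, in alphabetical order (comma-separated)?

Base: id=3 (deploy) at lev 0.
Iteration 1: rows with depends_on in {3} -> upload (id 5, lev 1).
Iteration 2: rows with depends_on in {5} -> init (id 6, lev 2), fetch (id 9, lev 2).
Iteration 3: no rows with depends_on in {6,9}; recursion stops.

deploy, fetch, init, upload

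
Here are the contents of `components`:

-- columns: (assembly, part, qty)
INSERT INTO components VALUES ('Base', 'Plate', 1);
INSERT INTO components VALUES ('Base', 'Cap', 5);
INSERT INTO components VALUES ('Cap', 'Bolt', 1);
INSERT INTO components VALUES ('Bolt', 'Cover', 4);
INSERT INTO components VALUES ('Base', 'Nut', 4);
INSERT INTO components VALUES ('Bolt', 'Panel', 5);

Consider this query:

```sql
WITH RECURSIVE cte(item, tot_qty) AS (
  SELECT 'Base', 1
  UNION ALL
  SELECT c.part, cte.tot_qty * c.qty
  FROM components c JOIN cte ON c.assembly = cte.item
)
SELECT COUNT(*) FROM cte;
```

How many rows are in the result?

Base: (Base, tot_qty=1).
Iteration 1: components of {Base} -> Cap = 1*5 = 5, Nut = 1*4 = 4, Plate = 1*1 = 1.
Iteration 2: components of {Cap,Nut,Plate} -> Bolt = 5*1 = 5.
Iteration 3: components of {Bolt} -> Cover = 5*4 = 20, Panel = 5*5 = 25.
Iteration 4: no further components; recursion stops.
Total rows emitted: 7.

7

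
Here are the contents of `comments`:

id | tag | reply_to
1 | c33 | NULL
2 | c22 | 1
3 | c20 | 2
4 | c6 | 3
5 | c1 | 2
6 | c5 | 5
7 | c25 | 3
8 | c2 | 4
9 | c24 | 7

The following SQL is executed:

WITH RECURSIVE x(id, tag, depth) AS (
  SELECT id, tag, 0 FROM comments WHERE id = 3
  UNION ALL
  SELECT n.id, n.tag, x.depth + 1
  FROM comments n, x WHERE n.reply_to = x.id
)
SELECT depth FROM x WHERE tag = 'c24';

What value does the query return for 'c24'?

2

Base: id=3 (c20) at depth 0.
Iteration 1: rows with reply_to in {3} -> c6 (id 4, depth 1), c25 (id 7, depth 1).
Iteration 2: rows with reply_to in {4,7} -> c2 (id 8, depth 2), c24 (id 9, depth 2).
Iteration 3: no rows with reply_to in {8,9}; recursion stops.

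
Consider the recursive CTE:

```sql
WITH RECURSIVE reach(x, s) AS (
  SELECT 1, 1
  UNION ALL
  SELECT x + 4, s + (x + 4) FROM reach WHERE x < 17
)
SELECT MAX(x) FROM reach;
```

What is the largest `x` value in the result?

17

Base: x=1, s=1.
Iteration 1: 1 < 17 holds -> x = 1 + 4 = 5, s = 1 + 5 = 6.
Iteration 2: 5 < 17 holds -> x = 5 + 4 = 9, s = 6 + 9 = 15.
Iteration 3: 9 < 17 holds -> x = 9 + 4 = 13, s = 15 + 13 = 28.
Iteration 4: 13 < 17 holds -> x = 13 + 4 = 17, s = 28 + 17 = 45.
Iteration 5: 17 < 17 fails; recursion stops.
x values: 1, 5, 9, 13, 17; the maximum is 17.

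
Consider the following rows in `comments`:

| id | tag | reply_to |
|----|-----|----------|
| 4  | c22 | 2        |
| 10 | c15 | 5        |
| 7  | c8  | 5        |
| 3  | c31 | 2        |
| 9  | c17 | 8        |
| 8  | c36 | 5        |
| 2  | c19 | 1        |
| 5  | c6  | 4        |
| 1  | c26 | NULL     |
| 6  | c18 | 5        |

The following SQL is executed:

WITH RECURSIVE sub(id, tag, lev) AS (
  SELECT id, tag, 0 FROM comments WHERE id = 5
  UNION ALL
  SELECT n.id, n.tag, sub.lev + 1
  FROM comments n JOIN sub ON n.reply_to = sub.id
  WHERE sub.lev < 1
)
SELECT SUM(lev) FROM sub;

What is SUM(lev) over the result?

Base: id=5 (c6) at lev 0.
Iteration 1: rows with reply_to in {5} -> c18 (id 6, lev 1), c8 (id 7, lev 1), c36 (id 8, lev 1), c15 (id 10, lev 1).
Iteration 2: lev < 1 fails for all current rows; recursion stops.
SUM(lev) = 0 + 1 + 1 + 1 + 1 = 4.

4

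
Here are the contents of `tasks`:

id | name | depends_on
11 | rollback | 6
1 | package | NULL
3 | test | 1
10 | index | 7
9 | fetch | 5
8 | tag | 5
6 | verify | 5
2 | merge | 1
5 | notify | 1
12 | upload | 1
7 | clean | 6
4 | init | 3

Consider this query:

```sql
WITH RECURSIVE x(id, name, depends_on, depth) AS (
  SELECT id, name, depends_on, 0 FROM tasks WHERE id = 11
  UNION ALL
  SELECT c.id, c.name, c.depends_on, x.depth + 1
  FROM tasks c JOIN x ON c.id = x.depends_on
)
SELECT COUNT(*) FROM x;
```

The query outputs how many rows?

4

Base: id=11 (rollback), depends_on=6, depth 0.
Iteration 1: join on id=6 -> verify (id 6, depends_on=5, depth 1).
Iteration 2: join on id=5 -> notify (id 5, depends_on=1, depth 2).
Iteration 3: join on id=1 -> package (id 1, depends_on=NULL, depth 3).
Iteration 4: depends_on is NULL; no match; recursion stops.
Total rows emitted: 4.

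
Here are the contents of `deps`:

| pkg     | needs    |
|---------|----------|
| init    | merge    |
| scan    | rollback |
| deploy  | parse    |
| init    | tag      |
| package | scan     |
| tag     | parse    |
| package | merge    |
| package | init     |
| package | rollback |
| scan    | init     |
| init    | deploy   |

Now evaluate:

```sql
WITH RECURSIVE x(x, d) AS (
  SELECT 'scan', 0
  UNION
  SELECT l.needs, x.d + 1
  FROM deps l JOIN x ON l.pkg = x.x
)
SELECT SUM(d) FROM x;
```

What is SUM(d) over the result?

11

Base: (scan, d=0).
Iteration 1: edges from {scan} -> (init, d=1), (rollback, d=1).
Iteration 2: edges from {init,rollback} -> (deploy, d=2), (merge, d=2), (tag, d=2).
Iteration 3: edges from {deploy,merge,tag} -> (parse, d=3). [UNION drops 1 duplicate row(s)]
Iteration 4: no outgoing edges from {parse}; recursion stops.
SUM(d) = 0 + 1 + 1 + 2 + 2 + 2 + 3 = 11.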